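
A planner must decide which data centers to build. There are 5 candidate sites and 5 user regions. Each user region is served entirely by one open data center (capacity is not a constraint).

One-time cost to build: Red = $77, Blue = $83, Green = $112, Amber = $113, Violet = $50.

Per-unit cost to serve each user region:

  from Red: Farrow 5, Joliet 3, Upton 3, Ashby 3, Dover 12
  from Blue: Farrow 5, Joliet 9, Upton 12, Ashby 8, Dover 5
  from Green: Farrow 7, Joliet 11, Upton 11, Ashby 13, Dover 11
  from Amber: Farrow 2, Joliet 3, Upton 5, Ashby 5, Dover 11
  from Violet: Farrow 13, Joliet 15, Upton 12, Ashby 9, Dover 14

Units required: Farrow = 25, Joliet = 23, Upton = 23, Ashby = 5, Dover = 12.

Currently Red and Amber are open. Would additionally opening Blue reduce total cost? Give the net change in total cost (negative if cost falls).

No — net change +11 (cost rises by 11).

Current service cost with {Red, Amber}: 335.
Adding Blue: each user region re-picks its cheapest; new service cost 263, saving 72.
Extra fixed cost: 83. Net change = 83 − 72 = 11.
(Totals: 525 → 536.)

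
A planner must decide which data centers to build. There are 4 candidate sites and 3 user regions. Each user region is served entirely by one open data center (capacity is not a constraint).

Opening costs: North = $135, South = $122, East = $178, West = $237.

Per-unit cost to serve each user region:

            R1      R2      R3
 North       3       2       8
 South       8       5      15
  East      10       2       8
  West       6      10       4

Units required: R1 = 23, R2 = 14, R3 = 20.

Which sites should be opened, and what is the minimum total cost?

Open North only; minimum total cost 392.

For any fixed open set, each user region goes to its cheapest open site; total = fixed + service.
{North}: R1→North 3·23=69, R2→North 2·14=28, R3→North 8·20=160. Service 257; fixed 135; total 392.
{North, South}: service 257 + fixed 257 = 514
{North, West}: service 177 + fixed 372 = 549
{North, South, East, West}: service 177 + fixed 672 = 849
(All 15 nonempty subsets were checked; North only is lowest.)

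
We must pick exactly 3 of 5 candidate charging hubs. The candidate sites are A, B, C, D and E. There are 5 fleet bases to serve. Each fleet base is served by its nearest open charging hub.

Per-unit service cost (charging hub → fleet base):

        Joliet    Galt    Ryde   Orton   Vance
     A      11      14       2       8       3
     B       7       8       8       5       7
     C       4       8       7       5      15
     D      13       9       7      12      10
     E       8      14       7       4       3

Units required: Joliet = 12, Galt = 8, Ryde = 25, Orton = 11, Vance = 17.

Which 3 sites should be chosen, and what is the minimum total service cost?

With exactly 3 open, each fleet base uses its cheapest among the chosen.
{A, C, E}: Joliet→C 4·12=48, Galt→C 8·8=64, Ryde→A 2·25=50, Orton→E 4·11=44, Vance→A 3·17=51. Service cost 257.
{A, B, C}: service cost 268
{A, C, D}: service cost 268
Among all 10 size-3 choices, {A, C, E} is lowest.

Choose A, C and E; total service cost 257.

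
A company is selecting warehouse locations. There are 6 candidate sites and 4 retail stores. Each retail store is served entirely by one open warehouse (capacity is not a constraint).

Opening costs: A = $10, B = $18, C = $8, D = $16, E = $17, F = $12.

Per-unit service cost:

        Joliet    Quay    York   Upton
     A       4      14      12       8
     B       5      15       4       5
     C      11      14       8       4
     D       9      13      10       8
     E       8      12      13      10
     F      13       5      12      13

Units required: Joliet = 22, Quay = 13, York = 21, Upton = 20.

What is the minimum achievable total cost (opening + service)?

Minimum total cost: 365

For any fixed open set, each retail store goes to its cheapest open site; total = fixed + service.
{A, B, C, F}: Joliet→A 4·22=88, Quay→F 5·13=65, York→B 4·21=84, Upton→C 4·20=80. Service 317; fixed 48; total 365.
{A, B, F}: Joliet→A 4·22=88, Quay→F 5·13=65, York→B 4·21=84, Upton→B 5·20=100. Service 337; fixed 40; total 377.
{B, C, F}: service 339 + fixed 38 = 377
{A, B, C, D, E, F}: Joliet→A 4·22=88, Quay→F 5·13=65, York→B 4·21=84, Upton→C 4·20=80. Service 317; fixed 81; total 398.
No other subset beats 365.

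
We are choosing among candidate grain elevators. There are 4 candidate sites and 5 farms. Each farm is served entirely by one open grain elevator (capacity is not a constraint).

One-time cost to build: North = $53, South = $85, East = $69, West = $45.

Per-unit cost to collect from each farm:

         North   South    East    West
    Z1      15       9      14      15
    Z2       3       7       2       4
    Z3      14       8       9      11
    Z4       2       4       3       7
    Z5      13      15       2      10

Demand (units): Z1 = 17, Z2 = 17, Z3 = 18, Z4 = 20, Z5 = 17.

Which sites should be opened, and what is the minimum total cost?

For any fixed open set, each farm goes to its cheapest open site; total = fixed + service.
{South, East}: Z1→South 9·17=153, Z2→East 2·17=34, Z3→South 8·18=144, Z4→East 3·20=60, Z5→East 2·17=34. Service 425; fixed 154; total 579.
{East}: service 528 + fixed 69 = 597
{North, South, East}: service 405 + fixed 207 = 612
{North, South, East, West}: service 405 + fixed 252 = 657
No other subset beats 579.

Open South and East; minimum total cost 579.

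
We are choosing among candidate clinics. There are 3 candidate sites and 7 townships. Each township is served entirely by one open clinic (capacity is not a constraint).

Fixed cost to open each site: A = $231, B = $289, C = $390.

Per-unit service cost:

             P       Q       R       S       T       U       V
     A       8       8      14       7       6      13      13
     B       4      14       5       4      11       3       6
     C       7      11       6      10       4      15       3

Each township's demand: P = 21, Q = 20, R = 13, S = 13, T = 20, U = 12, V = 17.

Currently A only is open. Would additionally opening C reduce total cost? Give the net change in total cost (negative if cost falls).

Current service cost with {A}: 1098.
Adding C: each township re-picks its cheapest; new service cost 763, saving 335.
Extra fixed cost: 390. Net change = 390 − 335 = 55.
(Totals: 1329 → 1384.)

No — net change +55 (cost rises by 55).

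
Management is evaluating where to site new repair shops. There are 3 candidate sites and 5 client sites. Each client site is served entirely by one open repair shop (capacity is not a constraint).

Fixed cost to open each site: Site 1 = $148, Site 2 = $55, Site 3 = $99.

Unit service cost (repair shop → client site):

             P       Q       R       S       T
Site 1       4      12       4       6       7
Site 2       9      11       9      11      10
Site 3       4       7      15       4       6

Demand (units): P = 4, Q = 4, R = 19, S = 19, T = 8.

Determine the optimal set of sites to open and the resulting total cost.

Open Site 1 only; minimum total cost 458.

For any fixed open set, each client site goes to its cheapest open site; total = fixed + service.
{Site 1}: P→Site 1 4·4=16, Q→Site 1 12·4=48, R→Site 1 4·19=76, S→Site 1 6·19=114, T→Site 1 7·8=56. Service 310; fixed 148; total 458.
{Site 1, Site 3}: service 244 + fixed 247 = 491
{Site 2, Site 3}: service 339 + fixed 154 = 493
{Site 1, Site 2, Site 3}: service 244 + fixed 302 = 546
No other subset beats 458.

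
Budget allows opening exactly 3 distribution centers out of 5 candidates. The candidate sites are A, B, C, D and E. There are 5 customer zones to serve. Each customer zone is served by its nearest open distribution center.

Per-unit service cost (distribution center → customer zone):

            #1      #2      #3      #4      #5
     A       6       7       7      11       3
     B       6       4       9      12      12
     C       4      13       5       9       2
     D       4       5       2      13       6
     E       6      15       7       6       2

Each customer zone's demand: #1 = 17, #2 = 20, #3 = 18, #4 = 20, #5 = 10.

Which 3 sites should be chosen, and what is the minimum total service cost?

With exactly 3 open, each customer zone uses its cheapest among the chosen.
{B, D, E}: #1→D 4·17=68, #2→B 4·20=80, #3→D 2·18=36, #4→E 6·20=120, #5→E 2·10=20. Service cost 324.
{A, D, E}: service cost 344
{C, D, E}: service cost 344
Among all 10 size-3 choices, {B, D, E} is lowest.

Choose B, D and E; total service cost 324.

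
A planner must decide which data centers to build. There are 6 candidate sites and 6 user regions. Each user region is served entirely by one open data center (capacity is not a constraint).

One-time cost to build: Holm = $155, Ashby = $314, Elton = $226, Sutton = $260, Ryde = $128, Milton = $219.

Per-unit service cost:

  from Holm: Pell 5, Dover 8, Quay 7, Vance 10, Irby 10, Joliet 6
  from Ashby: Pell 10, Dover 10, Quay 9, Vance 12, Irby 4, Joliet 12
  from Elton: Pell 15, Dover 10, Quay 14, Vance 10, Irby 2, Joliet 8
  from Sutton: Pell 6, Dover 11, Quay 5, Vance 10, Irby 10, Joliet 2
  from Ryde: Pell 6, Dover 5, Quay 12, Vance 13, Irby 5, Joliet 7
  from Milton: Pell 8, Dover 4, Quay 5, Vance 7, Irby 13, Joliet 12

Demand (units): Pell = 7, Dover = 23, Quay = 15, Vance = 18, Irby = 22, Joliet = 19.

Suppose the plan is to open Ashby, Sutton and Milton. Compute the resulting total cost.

Each user region is assigned to its cheapest site among the open ones.
{Ashby, Sutton, Milton}: Pell→Sutton 6·7=42, Dover→Milton 4·23=92, Quay→Sutton 5·15=75, Vance→Milton 7·18=126, Irby→Ashby 4·22=88, Joliet→Sutton 2·19=38. Service 461; fixed 793; total 1254.

Total cost: 1254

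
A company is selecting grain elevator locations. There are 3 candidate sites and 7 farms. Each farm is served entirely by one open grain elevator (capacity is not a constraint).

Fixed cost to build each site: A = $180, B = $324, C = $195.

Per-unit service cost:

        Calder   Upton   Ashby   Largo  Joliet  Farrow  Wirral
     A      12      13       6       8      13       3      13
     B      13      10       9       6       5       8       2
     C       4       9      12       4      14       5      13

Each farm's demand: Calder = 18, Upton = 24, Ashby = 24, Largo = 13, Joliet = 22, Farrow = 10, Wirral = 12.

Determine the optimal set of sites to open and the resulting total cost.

For any fixed open set, each farm goes to its cheapest open site; total = fixed + service.
{B, C}: Calder→C 4·18=72, Upton→C 9·24=216, Ashby→B 9·24=216, Largo→C 4·13=52, Joliet→B 5·22=110, Farrow→C 5·10=50, Wirral→B 2·12=24. Service 740; fixed 519; total 1259.
{B}: Calder→B 13·18=234, Upton→B 10·24=240, Ashby→B 9·24=216, Largo→B 6·13=78, Joliet→B 5·22=110, Farrow→B 8·10=80, Wirral→B 2·12=24. Service 982; fixed 324; total 1306.
{A, C}: service 956 + fixed 375 = 1331
{A, B, C}: Calder→C 4·18=72, Upton→C 9·24=216, Ashby→A 6·24=144, Largo→C 4·13=52, Joliet→B 5·22=110, Farrow→A 3·10=30, Wirral→B 2·12=24. Service 648; fixed 699; total 1347.
No other subset beats 1259.

Open B and C; minimum total cost 1259.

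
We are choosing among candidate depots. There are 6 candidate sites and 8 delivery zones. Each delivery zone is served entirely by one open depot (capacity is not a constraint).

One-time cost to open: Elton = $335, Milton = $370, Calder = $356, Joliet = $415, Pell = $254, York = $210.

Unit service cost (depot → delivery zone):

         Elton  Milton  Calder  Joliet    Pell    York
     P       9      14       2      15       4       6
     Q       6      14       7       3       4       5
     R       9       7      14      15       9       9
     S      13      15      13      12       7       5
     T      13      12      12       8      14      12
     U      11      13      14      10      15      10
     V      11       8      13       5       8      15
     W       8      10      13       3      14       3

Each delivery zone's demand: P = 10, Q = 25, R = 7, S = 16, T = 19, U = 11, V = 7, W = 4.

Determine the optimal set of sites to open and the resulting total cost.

For any fixed open set, each delivery zone goes to its cheapest open site; total = fixed + service.
{York}: P→York 6·10=60, Q→York 5·25=125, R→York 9·7=63, S→York 5·16=80, T→York 12·19=228, U→York 10·11=110, V→York 15·7=105, W→York 3·4=12. Service 783; fixed 210; total 993.
{Pell}: P→Pell 4·10=40, Q→Pell 4·25=100, R→Pell 9·7=63, S→Pell 7·16=112, T→Pell 14·19=266, U→Pell 15·11=165, V→Pell 8·7=56, W→Pell 14·4=56. Service 858; fixed 254; total 1112.
{Pell, York}: service 689 + fixed 464 = 1153
{Elton, Milton, Calder, Joliet, Pell, York}: P→Calder 2·10=20, Q→Joliet 3·25=75, R→Milton 7·7=49, S→York 5·16=80, T→Joliet 8·19=152, U→Joliet 10·11=110, V→Joliet 5·7=35, W→Joliet 3·4=12. Service 533; fixed 1940; total 2473.
No other subset beats 993.

Open York only; minimum total cost 993.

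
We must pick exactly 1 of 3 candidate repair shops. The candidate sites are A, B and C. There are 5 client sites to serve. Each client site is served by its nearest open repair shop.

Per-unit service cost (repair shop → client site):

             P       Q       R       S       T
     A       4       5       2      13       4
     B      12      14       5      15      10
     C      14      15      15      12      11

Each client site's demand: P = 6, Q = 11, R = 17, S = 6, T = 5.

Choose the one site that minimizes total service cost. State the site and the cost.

With exactly 1 open, each client site uses its cheapest among the chosen.
{A}: P→A 4·6=24, Q→A 5·11=55, R→A 2·17=34, S→A 13·6=78, T→A 4·5=20. Service cost 211.
{B}: service cost 451
{C}: service cost 631
Among all 3 size-1 choices, {A} is lowest.

Choose A only; total service cost 211.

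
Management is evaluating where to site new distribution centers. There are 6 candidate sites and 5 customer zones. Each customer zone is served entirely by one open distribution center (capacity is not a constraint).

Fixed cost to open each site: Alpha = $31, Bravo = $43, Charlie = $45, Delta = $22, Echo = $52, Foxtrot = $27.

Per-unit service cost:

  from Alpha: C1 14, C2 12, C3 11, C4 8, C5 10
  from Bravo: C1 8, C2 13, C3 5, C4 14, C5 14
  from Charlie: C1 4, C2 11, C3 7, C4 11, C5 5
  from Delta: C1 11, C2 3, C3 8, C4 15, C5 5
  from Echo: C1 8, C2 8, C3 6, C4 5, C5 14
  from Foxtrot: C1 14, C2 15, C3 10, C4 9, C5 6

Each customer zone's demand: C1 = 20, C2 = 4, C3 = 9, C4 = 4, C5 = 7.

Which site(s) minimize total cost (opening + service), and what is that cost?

For any fixed open set, each customer zone goes to its cheapest open site; total = fixed + service.
{Charlie, Delta}: C1→Charlie 4·20=80, C2→Delta 3·4=12, C3→Charlie 7·9=63, C4→Charlie 11·4=44, C5→Charlie 5·7=35. Service 234; fixed 67; total 301.
{Charlie}: service 266 + fixed 45 = 311
{Charlie, Echo}: service 221 + fixed 97 = 318
{Alpha, Bravo, Charlie, Delta, Echo, Foxtrot}: C1→Charlie 4·20=80, C2→Delta 3·4=12, C3→Bravo 5·9=45, C4→Echo 5·4=20, C5→Charlie 5·7=35. Service 192; fixed 220; total 412.
No other subset beats 301.

Open Charlie and Delta; minimum total cost 301.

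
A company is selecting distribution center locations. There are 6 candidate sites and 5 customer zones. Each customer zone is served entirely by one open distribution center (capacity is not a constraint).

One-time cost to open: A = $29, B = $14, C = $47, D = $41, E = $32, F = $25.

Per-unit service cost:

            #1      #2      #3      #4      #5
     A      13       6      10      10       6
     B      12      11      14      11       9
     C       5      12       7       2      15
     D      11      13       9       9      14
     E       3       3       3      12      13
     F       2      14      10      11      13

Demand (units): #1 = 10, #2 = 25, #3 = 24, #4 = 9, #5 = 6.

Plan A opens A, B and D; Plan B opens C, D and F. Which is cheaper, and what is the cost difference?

Plan A: {A, B, D}: #1→D 11·10=110, #2→A 6·25=150, #3→D 9·24=216, #4→D 9·9=81, #5→A 6·6=36. Service 593; fixed 84; total 677.
Plan B: {C, D, F}: #1→F 2·10=20, #2→C 12·25=300, #3→C 7·24=168, #4→C 2·9=18, #5→F 13·6=78. Service 584; fixed 113; total 697.
Difference: |677 − 697| = 20.

Plan A is cheaper by 20.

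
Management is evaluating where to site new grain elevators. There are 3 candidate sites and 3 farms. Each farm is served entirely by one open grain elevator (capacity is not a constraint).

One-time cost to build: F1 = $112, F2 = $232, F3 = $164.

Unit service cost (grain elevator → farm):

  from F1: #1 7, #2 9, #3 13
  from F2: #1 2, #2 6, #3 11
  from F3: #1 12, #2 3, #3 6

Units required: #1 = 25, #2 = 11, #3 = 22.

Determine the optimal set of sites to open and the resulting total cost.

For any fixed open set, each farm goes to its cheapest open site; total = fixed + service.
{F2}: #1→F2 2·25=50, #2→F2 6·11=66, #3→F2 11·22=242. Service 358; fixed 232; total 590.
{F2, F3}: #1→F2 2·25=50, #2→F3 3·11=33, #3→F3 6·22=132. Service 215; fixed 396; total 611.
{F1, F3}: service 340 + fixed 276 = 616
{F1, F2, F3}: service 215 + fixed 508 = 723
(All 7 nonempty subsets were checked; F2 only is lowest.)

Open F2 only; minimum total cost 590.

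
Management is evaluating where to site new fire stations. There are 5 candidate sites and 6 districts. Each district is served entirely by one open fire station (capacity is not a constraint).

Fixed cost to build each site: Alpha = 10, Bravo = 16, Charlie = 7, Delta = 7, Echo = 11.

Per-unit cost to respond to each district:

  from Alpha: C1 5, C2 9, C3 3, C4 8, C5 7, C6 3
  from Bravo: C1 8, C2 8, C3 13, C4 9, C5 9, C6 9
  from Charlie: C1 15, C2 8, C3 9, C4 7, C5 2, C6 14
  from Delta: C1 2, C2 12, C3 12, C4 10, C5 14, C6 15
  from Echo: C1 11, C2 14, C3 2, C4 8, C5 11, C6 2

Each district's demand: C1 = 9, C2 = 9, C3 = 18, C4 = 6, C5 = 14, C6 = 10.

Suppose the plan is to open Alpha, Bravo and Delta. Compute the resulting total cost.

Each district is assigned to its cheapest site among the open ones.
{Alpha, Bravo, Delta}: C1→Delta 2·9=18, C2→Bravo 8·9=72, C3→Alpha 3·18=54, C4→Alpha 8·6=48, C5→Alpha 7·14=98, C6→Alpha 3·10=30. Service 320; fixed 33; total 353.

Total cost: 353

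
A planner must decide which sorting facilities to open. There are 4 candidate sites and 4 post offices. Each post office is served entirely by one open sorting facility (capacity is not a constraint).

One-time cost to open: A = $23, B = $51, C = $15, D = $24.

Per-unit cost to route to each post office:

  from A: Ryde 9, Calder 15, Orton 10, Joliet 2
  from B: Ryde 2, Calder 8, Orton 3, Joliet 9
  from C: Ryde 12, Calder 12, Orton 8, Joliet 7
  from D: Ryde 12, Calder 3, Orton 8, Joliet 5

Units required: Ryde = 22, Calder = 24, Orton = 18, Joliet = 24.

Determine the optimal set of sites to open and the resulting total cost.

Open A, B and D; minimum total cost 316.

For any fixed open set, each post office goes to its cheapest open site; total = fixed + service.
{A, B, D}: Ryde→B 2·22=44, Calder→D 3·24=72, Orton→B 3·18=54, Joliet→A 2·24=48. Service 218; fixed 98; total 316.
{A, B, C, D}: Ryde→B 2·22=44, Calder→D 3·24=72, Orton→B 3·18=54, Joliet→A 2·24=48. Service 218; fixed 113; total 331.
{B, D}: service 290 + fixed 75 = 365
{C}: service 864 + fixed 15 = 879
(All 15 nonempty subsets were checked; A, B and D is lowest.)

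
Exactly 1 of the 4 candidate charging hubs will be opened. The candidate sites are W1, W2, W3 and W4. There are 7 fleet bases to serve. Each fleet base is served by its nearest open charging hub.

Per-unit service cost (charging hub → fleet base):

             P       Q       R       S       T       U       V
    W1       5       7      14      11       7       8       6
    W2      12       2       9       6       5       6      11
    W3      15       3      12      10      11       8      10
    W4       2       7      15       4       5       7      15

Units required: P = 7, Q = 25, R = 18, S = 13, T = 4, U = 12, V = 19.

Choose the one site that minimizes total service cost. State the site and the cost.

Choose W2 only; total service cost 675.

With exactly 1 open, each fleet base uses its cheapest among the chosen.
{W2}: P→W2 12·7=84, Q→W2 2·25=50, R→W2 9·18=162, S→W2 6·13=78, T→W2 5·4=20, U→W2 6·12=72, V→W2 11·19=209. Service cost 675.
{W1}: service cost 843
{W3}: service cost 856
Among all 4 size-1 choices, {W2} is lowest.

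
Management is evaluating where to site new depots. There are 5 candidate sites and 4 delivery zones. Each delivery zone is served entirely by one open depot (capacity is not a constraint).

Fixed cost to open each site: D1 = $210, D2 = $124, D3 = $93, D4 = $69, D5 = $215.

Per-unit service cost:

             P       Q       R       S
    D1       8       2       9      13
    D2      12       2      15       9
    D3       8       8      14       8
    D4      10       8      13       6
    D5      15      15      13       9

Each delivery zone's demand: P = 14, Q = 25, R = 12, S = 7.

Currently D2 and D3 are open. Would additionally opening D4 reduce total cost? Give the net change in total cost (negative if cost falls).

No — net change +43 (cost rises by 43).

Current service cost with {D2, D3}: 386.
Adding D4: each delivery zone re-picks its cheapest; new service cost 360, saving 26.
Extra fixed cost: 69. Net change = 69 − 26 = 43.
(Totals: 603 → 646.)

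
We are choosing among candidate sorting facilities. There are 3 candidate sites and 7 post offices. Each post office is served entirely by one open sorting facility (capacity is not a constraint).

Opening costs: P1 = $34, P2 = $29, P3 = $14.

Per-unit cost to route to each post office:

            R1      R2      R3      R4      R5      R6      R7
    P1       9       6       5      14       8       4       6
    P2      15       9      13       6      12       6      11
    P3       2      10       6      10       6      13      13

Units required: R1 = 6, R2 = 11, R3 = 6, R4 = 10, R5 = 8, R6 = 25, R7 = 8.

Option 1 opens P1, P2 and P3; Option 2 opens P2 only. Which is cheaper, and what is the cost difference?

Option 1 is cheaper by 249.

Option 1: {P1, P2, P3}: R1→P3 2·6=12, R2→P1 6·11=66, R3→P1 5·6=30, R4→P2 6·10=60, R5→P3 6·8=48, R6→P1 4·25=100, R7→P1 6·8=48. Service 364; fixed 77; total 441.
Option 2: {P2}: R1→P2 15·6=90, R2→P2 9·11=99, R3→P2 13·6=78, R4→P2 6·10=60, R5→P2 12·8=96, R6→P2 6·25=150, R7→P2 11·8=88. Service 661; fixed 29; total 690.
Difference: |441 − 690| = 249.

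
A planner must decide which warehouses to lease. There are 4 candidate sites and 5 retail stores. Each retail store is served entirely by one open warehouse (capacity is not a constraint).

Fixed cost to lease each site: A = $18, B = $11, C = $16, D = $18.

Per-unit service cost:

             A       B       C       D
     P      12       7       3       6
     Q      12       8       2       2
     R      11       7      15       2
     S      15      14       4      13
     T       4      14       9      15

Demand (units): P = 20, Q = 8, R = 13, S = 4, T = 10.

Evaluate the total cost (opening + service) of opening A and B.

Each retail store is assigned to its cheapest site among the open ones.
{A, B}: P→B 7·20=140, Q→B 8·8=64, R→B 7·13=91, S→B 14·4=56, T→A 4·10=40. Service 391; fixed 29; total 420.

Total cost: 420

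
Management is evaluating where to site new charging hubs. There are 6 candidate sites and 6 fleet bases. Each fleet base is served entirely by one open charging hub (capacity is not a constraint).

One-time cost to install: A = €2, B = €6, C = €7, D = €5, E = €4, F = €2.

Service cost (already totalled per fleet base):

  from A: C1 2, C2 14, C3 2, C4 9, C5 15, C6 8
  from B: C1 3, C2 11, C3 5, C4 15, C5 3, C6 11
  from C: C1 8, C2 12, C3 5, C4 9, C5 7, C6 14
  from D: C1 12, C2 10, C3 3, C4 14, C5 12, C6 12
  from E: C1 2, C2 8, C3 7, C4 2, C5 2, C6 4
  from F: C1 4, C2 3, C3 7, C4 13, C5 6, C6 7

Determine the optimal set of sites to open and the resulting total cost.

Open A, E and F; minimum total cost 23.

For any fixed open set, each fleet base goes to its cheapest open site; total = fixed + service.
{A, E, F}: C1→A 2, C2→F 3, C3→A 2, C4→E 2, C5→E 2, C6→E 4. Service 15; fixed 8; total 23.
{A, E}: C1→A 2, C2→E 8, C3→A 2, C4→E 2, C5→E 2, C6→E 4. Service 20; fixed 6; total 26.
{E, F}: service 20 + fixed 6 = 26
{A, B, C, D, E, F}: service 15 + fixed 26 = 41
No other subset beats 23.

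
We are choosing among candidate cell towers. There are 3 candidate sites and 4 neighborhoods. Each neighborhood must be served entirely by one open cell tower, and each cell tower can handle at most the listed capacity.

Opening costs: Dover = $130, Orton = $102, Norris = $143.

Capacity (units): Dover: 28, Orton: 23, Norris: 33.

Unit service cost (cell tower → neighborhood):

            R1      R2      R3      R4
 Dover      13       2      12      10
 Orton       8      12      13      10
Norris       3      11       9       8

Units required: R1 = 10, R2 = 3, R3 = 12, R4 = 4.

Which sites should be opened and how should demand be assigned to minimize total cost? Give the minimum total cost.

Open {Norris}: R1→Norris 3·10=30, R2→Norris 11·3=33, R3→Norris 9·12=108, R4→Norris 8·4=32.
Loads: Norris carries 29/33. Service 203; fixed 143; total 346.
Next best feasible plan costs 448.

Minimum total cost: 346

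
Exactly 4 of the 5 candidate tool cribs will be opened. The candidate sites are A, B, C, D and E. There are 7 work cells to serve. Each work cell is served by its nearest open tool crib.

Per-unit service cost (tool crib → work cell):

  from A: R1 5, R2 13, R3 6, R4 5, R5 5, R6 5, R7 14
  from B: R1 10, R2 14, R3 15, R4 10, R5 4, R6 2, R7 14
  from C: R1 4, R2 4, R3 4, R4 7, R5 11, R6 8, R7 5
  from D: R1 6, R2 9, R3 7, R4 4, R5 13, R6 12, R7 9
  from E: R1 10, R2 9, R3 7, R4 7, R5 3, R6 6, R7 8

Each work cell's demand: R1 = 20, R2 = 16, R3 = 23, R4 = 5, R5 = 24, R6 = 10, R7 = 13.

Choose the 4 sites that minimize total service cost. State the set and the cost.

With exactly 4 open, each work cell uses its cheapest among the chosen.
{B, C, D, E}: R1→C 4·20=80, R2→C 4·16=64, R3→C 4·23=92, R4→D 4·5=20, R5→E 3·24=72, R6→B 2·10=20, R7→C 5·13=65. Service cost 413.
{A, B, C, E}: service cost 418
{A, B, C, D}: service cost 437
Among all 5 size-4 choices, {B, C, D, E} is lowest.

Choose B, C, D and E; total service cost 413.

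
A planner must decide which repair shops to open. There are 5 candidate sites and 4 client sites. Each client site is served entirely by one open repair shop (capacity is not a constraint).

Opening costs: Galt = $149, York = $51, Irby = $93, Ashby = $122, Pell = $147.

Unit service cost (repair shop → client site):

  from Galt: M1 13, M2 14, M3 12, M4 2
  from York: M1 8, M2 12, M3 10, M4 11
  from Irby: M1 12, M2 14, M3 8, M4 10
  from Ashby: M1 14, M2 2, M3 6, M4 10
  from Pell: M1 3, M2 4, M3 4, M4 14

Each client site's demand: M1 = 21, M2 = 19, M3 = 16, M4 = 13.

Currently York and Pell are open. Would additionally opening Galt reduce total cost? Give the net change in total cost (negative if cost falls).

Current service cost with {York, Pell}: 346.
Adding Galt: each client site re-picks its cheapest; new service cost 229, saving 117.
Extra fixed cost: 149. Net change = 149 − 117 = 32.
(Totals: 544 → 576.)

No — net change +32 (cost rises by 32).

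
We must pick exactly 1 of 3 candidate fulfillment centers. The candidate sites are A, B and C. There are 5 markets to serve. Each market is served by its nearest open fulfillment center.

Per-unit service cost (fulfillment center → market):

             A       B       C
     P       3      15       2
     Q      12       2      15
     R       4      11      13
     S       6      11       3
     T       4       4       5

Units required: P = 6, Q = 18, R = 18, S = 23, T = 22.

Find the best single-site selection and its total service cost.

With exactly 1 open, each market uses its cheapest among the chosen.
{A}: P→A 3·6=18, Q→A 12·18=216, R→A 4·18=72, S→A 6·23=138, T→A 4·22=88. Service cost 532.
{B}: service cost 665
{C}: service cost 695
Among all 3 size-1 choices, {A} is lowest.

Choose A only; total service cost 532.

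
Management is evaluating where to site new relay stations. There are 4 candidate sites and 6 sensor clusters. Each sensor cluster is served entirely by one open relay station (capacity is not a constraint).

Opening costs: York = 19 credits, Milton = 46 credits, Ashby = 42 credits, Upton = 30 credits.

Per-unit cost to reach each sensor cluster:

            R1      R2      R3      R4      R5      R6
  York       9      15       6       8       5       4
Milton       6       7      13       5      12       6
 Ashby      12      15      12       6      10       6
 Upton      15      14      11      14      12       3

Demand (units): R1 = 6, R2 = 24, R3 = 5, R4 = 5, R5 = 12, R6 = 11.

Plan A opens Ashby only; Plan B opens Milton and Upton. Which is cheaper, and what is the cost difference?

Plan A: {Ashby}: R1→Ashby 12·6=72, R2→Ashby 15·24=360, R3→Ashby 12·5=60, R4→Ashby 6·5=30, R5→Ashby 10·12=120, R6→Ashby 6·11=66. Service 708; fixed 42; total 750.
Plan B: {Milton, Upton}: R1→Milton 6·6=36, R2→Milton 7·24=168, R3→Upton 11·5=55, R4→Milton 5·5=25, R5→Milton 12·12=144, R6→Upton 3·11=33. Service 461; fixed 76; total 537.
Difference: |750 − 537| = 213.

Plan B is cheaper by 213.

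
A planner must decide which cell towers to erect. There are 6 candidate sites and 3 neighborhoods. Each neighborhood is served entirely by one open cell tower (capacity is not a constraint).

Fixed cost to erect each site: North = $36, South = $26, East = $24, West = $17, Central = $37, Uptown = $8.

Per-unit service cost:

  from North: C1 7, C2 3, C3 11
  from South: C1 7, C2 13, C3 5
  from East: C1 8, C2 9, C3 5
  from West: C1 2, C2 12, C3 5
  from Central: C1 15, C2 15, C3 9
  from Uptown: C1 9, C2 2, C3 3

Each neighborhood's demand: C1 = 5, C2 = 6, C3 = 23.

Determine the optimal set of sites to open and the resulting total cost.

For any fixed open set, each neighborhood goes to its cheapest open site; total = fixed + service.
{West, Uptown}: C1→West 2·5=10, C2→Uptown 2·6=12, C3→Uptown 3·23=69. Service 91; fixed 25; total 116.
{Uptown}: C1→Uptown 9·5=45, C2→Uptown 2·6=12, C3→Uptown 3·23=69. Service 126; fixed 8; total 134.
{East, West, Uptown}: service 91 + fixed 49 = 140
{North, South, East, West, Central, Uptown}: C1→West 2·5=10, C2→Uptown 2·6=12, C3→Uptown 3·23=69. Service 91; fixed 148; total 239.
No other subset beats 116.

Open West and Uptown; minimum total cost 116.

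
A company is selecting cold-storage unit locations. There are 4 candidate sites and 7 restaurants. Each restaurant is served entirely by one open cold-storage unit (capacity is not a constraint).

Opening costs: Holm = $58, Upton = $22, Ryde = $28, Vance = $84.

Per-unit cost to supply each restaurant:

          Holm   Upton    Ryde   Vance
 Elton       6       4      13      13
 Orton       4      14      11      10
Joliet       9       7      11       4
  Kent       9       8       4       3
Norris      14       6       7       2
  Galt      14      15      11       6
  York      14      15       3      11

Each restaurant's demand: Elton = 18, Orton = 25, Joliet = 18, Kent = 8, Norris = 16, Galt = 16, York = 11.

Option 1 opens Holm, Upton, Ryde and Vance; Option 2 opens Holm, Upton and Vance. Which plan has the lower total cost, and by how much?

Option 1 is cheaper by 60.

Option 1: {Holm, Upton, Ryde, Vance}: Elton→Upton 4·18=72, Orton→Holm 4·25=100, Joliet→Vance 4·18=72, Kent→Vance 3·8=24, Norris→Vance 2·16=32, Galt→Vance 6·16=96, York→Ryde 3·11=33. Service 429; fixed 192; total 621.
Option 2: {Holm, Upton, Vance}: Elton→Upton 4·18=72, Orton→Holm 4·25=100, Joliet→Vance 4·18=72, Kent→Vance 3·8=24, Norris→Vance 2·16=32, Galt→Vance 6·16=96, York→Vance 11·11=121. Service 517; fixed 164; total 681.
Difference: |621 − 681| = 60.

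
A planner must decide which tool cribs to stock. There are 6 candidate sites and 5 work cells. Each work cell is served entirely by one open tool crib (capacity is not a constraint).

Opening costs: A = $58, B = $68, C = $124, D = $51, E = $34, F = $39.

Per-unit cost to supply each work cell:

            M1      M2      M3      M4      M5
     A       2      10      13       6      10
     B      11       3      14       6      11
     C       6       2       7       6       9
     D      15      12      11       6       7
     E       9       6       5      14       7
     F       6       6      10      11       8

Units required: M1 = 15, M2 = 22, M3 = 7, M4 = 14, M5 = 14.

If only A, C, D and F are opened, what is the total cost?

Each work cell is assigned to its cheapest site among the open ones.
{A, C, D, F}: M1→A 2·15=30, M2→C 2·22=44, M3→C 7·7=49, M4→A 6·14=84, M5→D 7·14=98. Service 305; fixed 272; total 577.

Total cost: 577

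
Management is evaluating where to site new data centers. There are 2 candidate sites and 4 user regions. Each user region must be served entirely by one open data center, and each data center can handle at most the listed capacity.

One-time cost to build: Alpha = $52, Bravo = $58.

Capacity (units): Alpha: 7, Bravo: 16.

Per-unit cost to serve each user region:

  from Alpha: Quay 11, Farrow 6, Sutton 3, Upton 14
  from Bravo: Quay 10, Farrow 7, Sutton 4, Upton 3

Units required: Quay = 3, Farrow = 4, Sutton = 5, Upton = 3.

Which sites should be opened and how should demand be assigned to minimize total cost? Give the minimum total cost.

Open {Bravo}: Quay→Bravo 10·3=30, Farrow→Bravo 7·4=28, Sutton→Bravo 4·5=20, Upton→Bravo 3·3=9.
Loads: Bravo carries 15/16. Service 87; fixed 58; total 145.
Next best feasible plan costs 192.

Minimum total cost: 145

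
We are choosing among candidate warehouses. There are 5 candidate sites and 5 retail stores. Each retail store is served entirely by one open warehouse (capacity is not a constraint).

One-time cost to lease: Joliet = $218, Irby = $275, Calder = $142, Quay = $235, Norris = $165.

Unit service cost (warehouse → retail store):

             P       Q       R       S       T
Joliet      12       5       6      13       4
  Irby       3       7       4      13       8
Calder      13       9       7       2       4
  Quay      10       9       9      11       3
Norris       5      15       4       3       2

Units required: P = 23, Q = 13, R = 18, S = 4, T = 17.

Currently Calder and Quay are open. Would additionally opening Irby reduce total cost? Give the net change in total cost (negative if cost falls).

Current service cost with {Calder, Quay}: 532.
Adding Irby: each retail store re-picks its cheapest; new service cost 291, saving 241.
Extra fixed cost: 275. Net change = 275 − 241 = 34.
(Totals: 909 → 943.)

No — net change +34 (cost rises by 34).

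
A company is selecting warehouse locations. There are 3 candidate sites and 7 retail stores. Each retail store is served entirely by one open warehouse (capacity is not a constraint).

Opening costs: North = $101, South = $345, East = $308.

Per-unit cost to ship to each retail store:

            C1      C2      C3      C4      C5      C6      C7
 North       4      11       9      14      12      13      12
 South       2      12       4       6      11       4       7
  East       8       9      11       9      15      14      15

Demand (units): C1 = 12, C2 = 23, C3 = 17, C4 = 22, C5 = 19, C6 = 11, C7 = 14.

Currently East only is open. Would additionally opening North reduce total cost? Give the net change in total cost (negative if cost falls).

Yes — net change −91 (cost falls by 91).

Current service cost with {East}: 1337.
Adding North: each retail store re-picks its cheapest; new service cost 1145, saving 192.
Extra fixed cost: 101. Net change = 101 − 192 = -91.
(Totals: 1645 → 1554.)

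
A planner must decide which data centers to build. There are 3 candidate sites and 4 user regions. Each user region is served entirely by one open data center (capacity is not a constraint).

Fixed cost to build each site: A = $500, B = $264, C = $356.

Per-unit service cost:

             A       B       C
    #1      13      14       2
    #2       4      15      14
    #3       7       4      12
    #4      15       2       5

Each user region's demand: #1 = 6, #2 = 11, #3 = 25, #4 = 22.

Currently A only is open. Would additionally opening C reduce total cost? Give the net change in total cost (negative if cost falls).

No — net change +70 (cost rises by 70).

Current service cost with {A}: 627.
Adding C: each user region re-picks its cheapest; new service cost 341, saving 286.
Extra fixed cost: 356. Net change = 356 − 286 = 70.
(Totals: 1127 → 1197.)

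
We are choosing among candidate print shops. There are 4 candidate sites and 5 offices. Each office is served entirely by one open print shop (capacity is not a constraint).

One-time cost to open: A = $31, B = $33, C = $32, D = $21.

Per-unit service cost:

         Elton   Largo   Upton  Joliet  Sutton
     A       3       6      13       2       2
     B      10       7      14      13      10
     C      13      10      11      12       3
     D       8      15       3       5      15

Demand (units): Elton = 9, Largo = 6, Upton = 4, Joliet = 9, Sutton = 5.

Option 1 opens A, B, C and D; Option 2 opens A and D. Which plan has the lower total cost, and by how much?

Option 2 is cheaper by 65.

Option 1: {A, B, C, D}: Elton→A 3·9=27, Largo→A 6·6=36, Upton→D 3·4=12, Joliet→A 2·9=18, Sutton→A 2·5=10. Service 103; fixed 117; total 220.
Option 2: {A, D}: Elton→A 3·9=27, Largo→A 6·6=36, Upton→D 3·4=12, Joliet→A 2·9=18, Sutton→A 2·5=10. Service 103; fixed 52; total 155.
Difference: |220 − 155| = 65.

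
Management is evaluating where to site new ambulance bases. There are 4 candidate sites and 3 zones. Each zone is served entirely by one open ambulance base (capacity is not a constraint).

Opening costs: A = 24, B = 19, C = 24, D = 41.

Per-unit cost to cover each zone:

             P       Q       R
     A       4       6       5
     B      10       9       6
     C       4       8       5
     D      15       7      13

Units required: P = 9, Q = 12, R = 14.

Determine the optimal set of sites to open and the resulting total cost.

Open A only; minimum total cost 202.

For any fixed open set, each zone goes to its cheapest open site; total = fixed + service.
{A}: P→A 4·9=36, Q→A 6·12=72, R→A 5·14=70. Service 178; fixed 24; total 202.
{A, B}: P→A 4·9=36, Q→A 6·12=72, R→A 5·14=70. Service 178; fixed 43; total 221.
{A, C}: service 178 + fixed 48 = 226
{A, B, C, D}: service 178 + fixed 108 = 286
(All 15 nonempty subsets were checked; A only is lowest.)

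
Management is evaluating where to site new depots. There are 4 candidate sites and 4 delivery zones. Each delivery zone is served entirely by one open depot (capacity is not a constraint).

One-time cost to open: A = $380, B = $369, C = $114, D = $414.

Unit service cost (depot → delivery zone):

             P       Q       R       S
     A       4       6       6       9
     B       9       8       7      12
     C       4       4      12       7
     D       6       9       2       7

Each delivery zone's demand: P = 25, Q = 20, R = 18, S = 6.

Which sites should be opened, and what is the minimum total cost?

Open C only; minimum total cost 552.

For any fixed open set, each delivery zone goes to its cheapest open site; total = fixed + service.
{C}: P→C 4·25=100, Q→C 4·20=80, R→C 12·18=216, S→C 7·6=42. Service 438; fixed 114; total 552.
{A}: P→A 4·25=100, Q→A 6·20=120, R→A 6·18=108, S→A 9·6=54. Service 382; fixed 380; total 762.
{C, D}: service 258 + fixed 528 = 786
{A, B, C, D}: service 258 + fixed 1277 = 1535
No other subset beats 552.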